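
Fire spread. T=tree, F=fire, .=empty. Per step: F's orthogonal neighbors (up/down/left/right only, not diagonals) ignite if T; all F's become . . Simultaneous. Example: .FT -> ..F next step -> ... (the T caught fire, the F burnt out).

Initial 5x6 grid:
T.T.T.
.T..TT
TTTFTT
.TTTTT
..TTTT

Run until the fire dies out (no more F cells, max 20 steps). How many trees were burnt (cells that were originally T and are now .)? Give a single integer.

Answer: 18

Derivation:
Step 1: +3 fires, +1 burnt (F count now 3)
Step 2: +6 fires, +3 burnt (F count now 6)
Step 3: +8 fires, +6 burnt (F count now 8)
Step 4: +1 fires, +8 burnt (F count now 1)
Step 5: +0 fires, +1 burnt (F count now 0)
Fire out after step 5
Initially T: 20, now '.': 28
Total burnt (originally-T cells now '.'): 18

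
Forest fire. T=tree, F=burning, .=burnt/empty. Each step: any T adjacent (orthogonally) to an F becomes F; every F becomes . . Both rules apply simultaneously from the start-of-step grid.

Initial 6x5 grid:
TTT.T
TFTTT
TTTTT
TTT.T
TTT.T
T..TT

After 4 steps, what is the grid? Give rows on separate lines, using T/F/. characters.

Step 1: 4 trees catch fire, 1 burn out
  TFT.T
  F.FTT
  TFTTT
  TTT.T
  TTT.T
  T..TT
Step 2: 6 trees catch fire, 4 burn out
  F.F.T
  ...FT
  F.FTT
  TFT.T
  TTT.T
  T..TT
Step 3: 5 trees catch fire, 6 burn out
  ....T
  ....F
  ...FT
  F.F.T
  TFT.T
  T..TT
Step 4: 4 trees catch fire, 5 burn out
  ....F
  .....
  ....F
  ....T
  F.F.T
  T..TT

....F
.....
....F
....T
F.F.T
T..TT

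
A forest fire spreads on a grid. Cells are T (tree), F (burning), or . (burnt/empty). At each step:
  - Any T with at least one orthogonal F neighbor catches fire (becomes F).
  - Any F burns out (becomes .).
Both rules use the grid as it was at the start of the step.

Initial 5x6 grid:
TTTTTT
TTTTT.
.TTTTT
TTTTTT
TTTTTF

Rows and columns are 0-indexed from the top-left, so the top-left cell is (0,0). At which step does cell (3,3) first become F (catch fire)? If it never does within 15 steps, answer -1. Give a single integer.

Step 1: cell (3,3)='T' (+2 fires, +1 burnt)
Step 2: cell (3,3)='T' (+3 fires, +2 burnt)
Step 3: cell (3,3)='F' (+3 fires, +3 burnt)
  -> target ignites at step 3
Step 4: cell (3,3)='.' (+4 fires, +3 burnt)
Step 5: cell (3,3)='.' (+5 fires, +4 burnt)
Step 6: cell (3,3)='.' (+5 fires, +5 burnt)
Step 7: cell (3,3)='.' (+2 fires, +5 burnt)
Step 8: cell (3,3)='.' (+2 fires, +2 burnt)
Step 9: cell (3,3)='.' (+1 fires, +2 burnt)
Step 10: cell (3,3)='.' (+0 fires, +1 burnt)
  fire out at step 10

3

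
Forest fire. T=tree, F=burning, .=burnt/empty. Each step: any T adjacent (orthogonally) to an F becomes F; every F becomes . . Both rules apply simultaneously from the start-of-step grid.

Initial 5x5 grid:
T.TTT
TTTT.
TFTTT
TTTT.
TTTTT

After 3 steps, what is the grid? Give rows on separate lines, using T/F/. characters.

Step 1: 4 trees catch fire, 1 burn out
  T.TTT
  TFTT.
  F.FTT
  TFTT.
  TTTTT
Step 2: 6 trees catch fire, 4 burn out
  T.TTT
  F.FT.
  ...FT
  F.FT.
  TFTTT
Step 3: 7 trees catch fire, 6 burn out
  F.FTT
  ...F.
  ....F
  ...F.
  F.FTT

F.FTT
...F.
....F
...F.
F.FTT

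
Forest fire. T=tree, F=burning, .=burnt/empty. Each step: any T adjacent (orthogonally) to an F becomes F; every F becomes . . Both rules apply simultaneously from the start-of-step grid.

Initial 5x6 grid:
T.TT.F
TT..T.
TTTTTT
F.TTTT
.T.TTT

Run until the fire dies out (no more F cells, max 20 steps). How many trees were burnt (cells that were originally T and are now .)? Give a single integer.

Answer: 17

Derivation:
Step 1: +1 fires, +2 burnt (F count now 1)
Step 2: +2 fires, +1 burnt (F count now 2)
Step 3: +3 fires, +2 burnt (F count now 3)
Step 4: +2 fires, +3 burnt (F count now 2)
Step 5: +2 fires, +2 burnt (F count now 2)
Step 6: +4 fires, +2 burnt (F count now 4)
Step 7: +2 fires, +4 burnt (F count now 2)
Step 8: +1 fires, +2 burnt (F count now 1)
Step 9: +0 fires, +1 burnt (F count now 0)
Fire out after step 9
Initially T: 20, now '.': 27
Total burnt (originally-T cells now '.'): 17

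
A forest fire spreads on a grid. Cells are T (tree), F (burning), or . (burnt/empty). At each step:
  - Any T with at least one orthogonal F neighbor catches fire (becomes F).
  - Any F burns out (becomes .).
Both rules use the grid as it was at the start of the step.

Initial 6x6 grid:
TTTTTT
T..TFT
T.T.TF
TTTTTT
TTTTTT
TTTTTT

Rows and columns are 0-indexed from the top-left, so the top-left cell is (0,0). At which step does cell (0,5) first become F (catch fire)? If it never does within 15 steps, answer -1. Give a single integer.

Step 1: cell (0,5)='T' (+5 fires, +2 burnt)
Step 2: cell (0,5)='F' (+4 fires, +5 burnt)
  -> target ignites at step 2
Step 3: cell (0,5)='.' (+4 fires, +4 burnt)
Step 4: cell (0,5)='.' (+4 fires, +4 burnt)
Step 5: cell (0,5)='.' (+5 fires, +4 burnt)
Step 6: cell (0,5)='.' (+4 fires, +5 burnt)
Step 7: cell (0,5)='.' (+3 fires, +4 burnt)
Step 8: cell (0,5)='.' (+1 fires, +3 burnt)
Step 9: cell (0,5)='.' (+0 fires, +1 burnt)
  fire out at step 9

2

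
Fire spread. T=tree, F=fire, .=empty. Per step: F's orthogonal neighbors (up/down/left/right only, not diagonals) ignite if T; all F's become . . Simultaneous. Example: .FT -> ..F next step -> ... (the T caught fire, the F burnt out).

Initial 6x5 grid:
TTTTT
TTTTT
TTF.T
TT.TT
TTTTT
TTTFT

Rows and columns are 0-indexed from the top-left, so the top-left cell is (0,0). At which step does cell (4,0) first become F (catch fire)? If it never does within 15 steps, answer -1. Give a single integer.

Step 1: cell (4,0)='T' (+5 fires, +2 burnt)
Step 2: cell (4,0)='T' (+9 fires, +5 burnt)
Step 3: cell (4,0)='T' (+8 fires, +9 burnt)
Step 4: cell (4,0)='F' (+4 fires, +8 burnt)
  -> target ignites at step 4
Step 5: cell (4,0)='.' (+0 fires, +4 burnt)
  fire out at step 5

4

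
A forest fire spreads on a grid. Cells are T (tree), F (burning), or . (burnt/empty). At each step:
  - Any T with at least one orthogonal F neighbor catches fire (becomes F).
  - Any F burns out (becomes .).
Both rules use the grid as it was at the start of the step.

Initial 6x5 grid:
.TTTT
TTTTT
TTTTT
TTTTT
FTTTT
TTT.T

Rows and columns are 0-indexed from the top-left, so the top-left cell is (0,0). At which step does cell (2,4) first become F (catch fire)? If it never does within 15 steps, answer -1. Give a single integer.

Step 1: cell (2,4)='T' (+3 fires, +1 burnt)
Step 2: cell (2,4)='T' (+4 fires, +3 burnt)
Step 3: cell (2,4)='T' (+5 fires, +4 burnt)
Step 4: cell (2,4)='T' (+4 fires, +5 burnt)
Step 5: cell (2,4)='T' (+5 fires, +4 burnt)
Step 6: cell (2,4)='F' (+3 fires, +5 burnt)
  -> target ignites at step 6
Step 7: cell (2,4)='.' (+2 fires, +3 burnt)
Step 8: cell (2,4)='.' (+1 fires, +2 burnt)
Step 9: cell (2,4)='.' (+0 fires, +1 burnt)
  fire out at step 9

6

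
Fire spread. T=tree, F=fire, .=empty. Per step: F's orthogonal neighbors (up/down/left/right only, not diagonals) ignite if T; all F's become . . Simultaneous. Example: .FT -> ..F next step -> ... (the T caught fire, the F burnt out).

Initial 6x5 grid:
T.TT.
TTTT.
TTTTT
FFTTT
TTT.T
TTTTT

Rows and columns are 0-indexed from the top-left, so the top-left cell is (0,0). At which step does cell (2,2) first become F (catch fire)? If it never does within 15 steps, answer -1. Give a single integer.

Step 1: cell (2,2)='T' (+5 fires, +2 burnt)
Step 2: cell (2,2)='F' (+7 fires, +5 burnt)
  -> target ignites at step 2
Step 3: cell (2,2)='.' (+5 fires, +7 burnt)
Step 4: cell (2,2)='.' (+5 fires, +5 burnt)
Step 5: cell (2,2)='.' (+2 fires, +5 burnt)
Step 6: cell (2,2)='.' (+0 fires, +2 burnt)
  fire out at step 6

2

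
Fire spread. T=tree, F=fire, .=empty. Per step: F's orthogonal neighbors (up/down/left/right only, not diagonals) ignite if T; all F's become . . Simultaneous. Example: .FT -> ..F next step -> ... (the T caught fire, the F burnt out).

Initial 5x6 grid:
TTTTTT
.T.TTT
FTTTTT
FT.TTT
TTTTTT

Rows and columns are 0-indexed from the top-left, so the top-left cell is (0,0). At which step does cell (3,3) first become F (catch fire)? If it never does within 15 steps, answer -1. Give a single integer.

Step 1: cell (3,3)='T' (+3 fires, +2 burnt)
Step 2: cell (3,3)='T' (+3 fires, +3 burnt)
Step 3: cell (3,3)='T' (+3 fires, +3 burnt)
Step 4: cell (3,3)='F' (+6 fires, +3 burnt)
  -> target ignites at step 4
Step 5: cell (3,3)='.' (+5 fires, +6 burnt)
Step 6: cell (3,3)='.' (+4 fires, +5 burnt)
Step 7: cell (3,3)='.' (+1 fires, +4 burnt)
Step 8: cell (3,3)='.' (+0 fires, +1 burnt)
  fire out at step 8

4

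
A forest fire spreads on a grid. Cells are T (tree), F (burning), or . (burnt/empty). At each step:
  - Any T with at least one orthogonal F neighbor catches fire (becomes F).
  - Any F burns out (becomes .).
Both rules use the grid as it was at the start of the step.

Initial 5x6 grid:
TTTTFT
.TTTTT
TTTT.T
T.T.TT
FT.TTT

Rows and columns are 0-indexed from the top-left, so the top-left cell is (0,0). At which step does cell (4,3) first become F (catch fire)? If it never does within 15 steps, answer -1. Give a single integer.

Step 1: cell (4,3)='T' (+5 fires, +2 burnt)
Step 2: cell (4,3)='T' (+4 fires, +5 burnt)
Step 3: cell (4,3)='T' (+5 fires, +4 burnt)
Step 4: cell (4,3)='T' (+4 fires, +5 burnt)
Step 5: cell (4,3)='T' (+3 fires, +4 burnt)
Step 6: cell (4,3)='T' (+1 fires, +3 burnt)
Step 7: cell (4,3)='F' (+1 fires, +1 burnt)
  -> target ignites at step 7
Step 8: cell (4,3)='.' (+0 fires, +1 burnt)
  fire out at step 8

7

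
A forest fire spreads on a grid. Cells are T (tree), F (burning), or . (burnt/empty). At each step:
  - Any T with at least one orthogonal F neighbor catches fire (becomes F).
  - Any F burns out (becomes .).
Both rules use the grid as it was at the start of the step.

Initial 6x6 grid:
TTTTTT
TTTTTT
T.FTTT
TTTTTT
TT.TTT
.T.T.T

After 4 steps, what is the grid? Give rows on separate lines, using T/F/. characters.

Step 1: 3 trees catch fire, 1 burn out
  TTTTTT
  TTFTTT
  T..FTT
  TTFTTT
  TT.TTT
  .T.T.T
Step 2: 6 trees catch fire, 3 burn out
  TTFTTT
  TF.FTT
  T...FT
  TF.FTT
  TT.TTT
  .T.T.T
Step 3: 9 trees catch fire, 6 burn out
  TF.FTT
  F...FT
  T....F
  F...FT
  TF.FTT
  .T.T.T
Step 4: 9 trees catch fire, 9 burn out
  F...FT
  .....F
  F.....
  .....F
  F...FT
  .F.F.T

F...FT
.....F
F.....
.....F
F...FT
.F.F.T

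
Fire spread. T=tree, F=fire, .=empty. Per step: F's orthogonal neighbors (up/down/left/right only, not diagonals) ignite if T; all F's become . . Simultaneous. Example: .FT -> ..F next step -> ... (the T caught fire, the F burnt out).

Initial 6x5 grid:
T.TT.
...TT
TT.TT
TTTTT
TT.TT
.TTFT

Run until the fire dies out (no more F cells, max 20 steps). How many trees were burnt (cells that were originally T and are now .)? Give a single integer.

Answer: 20

Derivation:
Step 1: +3 fires, +1 burnt (F count now 3)
Step 2: +3 fires, +3 burnt (F count now 3)
Step 3: +4 fires, +3 burnt (F count now 4)
Step 4: +4 fires, +4 burnt (F count now 4)
Step 5: +4 fires, +4 burnt (F count now 4)
Step 6: +2 fires, +4 burnt (F count now 2)
Step 7: +0 fires, +2 burnt (F count now 0)
Fire out after step 7
Initially T: 21, now '.': 29
Total burnt (originally-T cells now '.'): 20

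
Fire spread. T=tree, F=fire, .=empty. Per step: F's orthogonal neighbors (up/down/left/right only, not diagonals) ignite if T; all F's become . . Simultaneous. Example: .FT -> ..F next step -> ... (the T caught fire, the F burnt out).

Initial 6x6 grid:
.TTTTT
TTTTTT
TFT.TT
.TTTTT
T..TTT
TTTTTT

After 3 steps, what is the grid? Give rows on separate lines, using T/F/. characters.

Step 1: 4 trees catch fire, 1 burn out
  .TTTTT
  TFTTTT
  F.F.TT
  .FTTTT
  T..TTT
  TTTTTT
Step 2: 4 trees catch fire, 4 burn out
  .FTTTT
  F.FTTT
  ....TT
  ..FTTT
  T..TTT
  TTTTTT
Step 3: 3 trees catch fire, 4 burn out
  ..FTTT
  ...FTT
  ....TT
  ...FTT
  T..TTT
  TTTTTT

..FTTT
...FTT
....TT
...FTT
T..TTT
TTTTTT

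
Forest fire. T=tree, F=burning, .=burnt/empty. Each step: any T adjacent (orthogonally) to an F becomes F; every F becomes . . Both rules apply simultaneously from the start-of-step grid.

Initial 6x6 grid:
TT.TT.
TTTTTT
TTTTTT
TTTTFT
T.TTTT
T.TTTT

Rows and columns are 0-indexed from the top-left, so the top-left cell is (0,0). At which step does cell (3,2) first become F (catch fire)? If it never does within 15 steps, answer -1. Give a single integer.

Step 1: cell (3,2)='T' (+4 fires, +1 burnt)
Step 2: cell (3,2)='F' (+7 fires, +4 burnt)
  -> target ignites at step 2
Step 3: cell (3,2)='.' (+8 fires, +7 burnt)
Step 4: cell (3,2)='.' (+5 fires, +8 burnt)
Step 5: cell (3,2)='.' (+3 fires, +5 burnt)
Step 6: cell (3,2)='.' (+3 fires, +3 burnt)
Step 7: cell (3,2)='.' (+1 fires, +3 burnt)
Step 8: cell (3,2)='.' (+0 fires, +1 burnt)
  fire out at step 8

2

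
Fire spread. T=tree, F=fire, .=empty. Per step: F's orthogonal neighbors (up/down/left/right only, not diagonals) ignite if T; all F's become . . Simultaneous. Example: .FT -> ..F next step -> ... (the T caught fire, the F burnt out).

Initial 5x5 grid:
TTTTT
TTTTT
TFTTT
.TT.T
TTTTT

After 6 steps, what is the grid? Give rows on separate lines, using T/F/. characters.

Step 1: 4 trees catch fire, 1 burn out
  TTTTT
  TFTTT
  F.FTT
  .FT.T
  TTTTT
Step 2: 6 trees catch fire, 4 burn out
  TFTTT
  F.FTT
  ...FT
  ..F.T
  TFTTT
Step 3: 6 trees catch fire, 6 burn out
  F.FTT
  ...FT
  ....F
  ....T
  F.FTT
Step 4: 4 trees catch fire, 6 burn out
  ...FT
  ....F
  .....
  ....F
  ...FT
Step 5: 2 trees catch fire, 4 burn out
  ....F
  .....
  .....
  .....
  ....F
Step 6: 0 trees catch fire, 2 burn out
  .....
  .....
  .....
  .....
  .....

.....
.....
.....
.....
.....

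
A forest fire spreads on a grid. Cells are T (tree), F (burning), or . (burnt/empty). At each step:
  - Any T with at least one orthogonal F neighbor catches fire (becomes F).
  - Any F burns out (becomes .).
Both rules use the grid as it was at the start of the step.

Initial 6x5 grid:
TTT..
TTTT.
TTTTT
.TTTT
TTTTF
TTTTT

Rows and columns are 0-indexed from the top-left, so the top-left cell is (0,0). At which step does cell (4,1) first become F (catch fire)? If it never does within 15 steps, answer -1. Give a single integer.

Step 1: cell (4,1)='T' (+3 fires, +1 burnt)
Step 2: cell (4,1)='T' (+4 fires, +3 burnt)
Step 3: cell (4,1)='F' (+4 fires, +4 burnt)
  -> target ignites at step 3
Step 4: cell (4,1)='.' (+5 fires, +4 burnt)
Step 5: cell (4,1)='.' (+3 fires, +5 burnt)
Step 6: cell (4,1)='.' (+3 fires, +3 burnt)
Step 7: cell (4,1)='.' (+2 fires, +3 burnt)
Step 8: cell (4,1)='.' (+1 fires, +2 burnt)
Step 9: cell (4,1)='.' (+0 fires, +1 burnt)
  fire out at step 9

3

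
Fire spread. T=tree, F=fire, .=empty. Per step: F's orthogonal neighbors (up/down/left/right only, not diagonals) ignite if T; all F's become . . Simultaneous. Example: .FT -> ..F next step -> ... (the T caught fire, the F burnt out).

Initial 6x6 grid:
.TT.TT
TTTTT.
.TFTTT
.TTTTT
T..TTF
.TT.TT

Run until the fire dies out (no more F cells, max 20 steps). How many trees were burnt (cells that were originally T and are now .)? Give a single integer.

Answer: 22

Derivation:
Step 1: +7 fires, +2 burnt (F count now 7)
Step 2: +10 fires, +7 burnt (F count now 10)
Step 3: +3 fires, +10 burnt (F count now 3)
Step 4: +1 fires, +3 burnt (F count now 1)
Step 5: +1 fires, +1 burnt (F count now 1)
Step 6: +0 fires, +1 burnt (F count now 0)
Fire out after step 6
Initially T: 25, now '.': 33
Total burnt (originally-T cells now '.'): 22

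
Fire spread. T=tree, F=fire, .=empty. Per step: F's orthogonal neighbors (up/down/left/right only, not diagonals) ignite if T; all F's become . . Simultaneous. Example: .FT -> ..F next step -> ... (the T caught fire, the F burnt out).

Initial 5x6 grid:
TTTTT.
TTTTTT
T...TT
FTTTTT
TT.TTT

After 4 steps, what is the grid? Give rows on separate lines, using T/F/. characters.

Step 1: 3 trees catch fire, 1 burn out
  TTTTT.
  TTTTTT
  F...TT
  .FTTTT
  FT.TTT
Step 2: 3 trees catch fire, 3 burn out
  TTTTT.
  FTTTTT
  ....TT
  ..FTTT
  .F.TTT
Step 3: 3 trees catch fire, 3 burn out
  FTTTT.
  .FTTTT
  ....TT
  ...FTT
  ...TTT
Step 4: 4 trees catch fire, 3 burn out
  .FTTT.
  ..FTTT
  ....TT
  ....FT
  ...FTT

.FTTT.
..FTTT
....TT
....FT
...FTT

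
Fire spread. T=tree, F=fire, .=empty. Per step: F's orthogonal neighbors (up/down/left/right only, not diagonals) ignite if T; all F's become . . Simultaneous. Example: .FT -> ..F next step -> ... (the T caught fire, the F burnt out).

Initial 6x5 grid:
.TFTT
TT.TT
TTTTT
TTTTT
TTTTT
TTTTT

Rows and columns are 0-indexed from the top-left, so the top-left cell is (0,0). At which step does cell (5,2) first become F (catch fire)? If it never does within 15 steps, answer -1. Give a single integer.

Step 1: cell (5,2)='T' (+2 fires, +1 burnt)
Step 2: cell (5,2)='T' (+3 fires, +2 burnt)
Step 3: cell (5,2)='T' (+4 fires, +3 burnt)
Step 4: cell (5,2)='T' (+5 fires, +4 burnt)
Step 5: cell (5,2)='T' (+5 fires, +5 burnt)
Step 6: cell (5,2)='T' (+5 fires, +5 burnt)
Step 7: cell (5,2)='F' (+3 fires, +5 burnt)
  -> target ignites at step 7
Step 8: cell (5,2)='.' (+0 fires, +3 burnt)
  fire out at step 8

7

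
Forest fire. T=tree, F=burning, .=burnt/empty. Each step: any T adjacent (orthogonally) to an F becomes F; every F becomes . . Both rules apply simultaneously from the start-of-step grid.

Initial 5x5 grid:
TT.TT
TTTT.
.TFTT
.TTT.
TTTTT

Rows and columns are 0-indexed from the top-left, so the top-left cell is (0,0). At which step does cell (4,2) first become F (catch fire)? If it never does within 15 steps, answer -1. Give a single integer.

Step 1: cell (4,2)='T' (+4 fires, +1 burnt)
Step 2: cell (4,2)='F' (+6 fires, +4 burnt)
  -> target ignites at step 2
Step 3: cell (4,2)='.' (+5 fires, +6 burnt)
Step 4: cell (4,2)='.' (+4 fires, +5 burnt)
Step 5: cell (4,2)='.' (+0 fires, +4 burnt)
  fire out at step 5

2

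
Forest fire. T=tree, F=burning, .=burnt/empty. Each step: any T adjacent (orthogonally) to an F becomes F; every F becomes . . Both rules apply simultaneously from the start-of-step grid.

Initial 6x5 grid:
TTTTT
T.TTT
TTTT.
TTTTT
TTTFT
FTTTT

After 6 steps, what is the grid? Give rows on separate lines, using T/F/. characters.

Step 1: 6 trees catch fire, 2 burn out
  TTTTT
  T.TTT
  TTTT.
  TTTFT
  FTF.F
  .FTFT
Step 2: 7 trees catch fire, 6 burn out
  TTTTT
  T.TTT
  TTTF.
  FTF.F
  .F...
  ..F.F
Step 3: 4 trees catch fire, 7 burn out
  TTTTT
  T.TFT
  FTF..
  .F...
  .....
  .....
Step 4: 5 trees catch fire, 4 burn out
  TTTFT
  F.F.F
  .F...
  .....
  .....
  .....
Step 5: 3 trees catch fire, 5 burn out
  FTF.F
  .....
  .....
  .....
  .....
  .....
Step 6: 1 trees catch fire, 3 burn out
  .F...
  .....
  .....
  .....
  .....
  .....

.F...
.....
.....
.....
.....
.....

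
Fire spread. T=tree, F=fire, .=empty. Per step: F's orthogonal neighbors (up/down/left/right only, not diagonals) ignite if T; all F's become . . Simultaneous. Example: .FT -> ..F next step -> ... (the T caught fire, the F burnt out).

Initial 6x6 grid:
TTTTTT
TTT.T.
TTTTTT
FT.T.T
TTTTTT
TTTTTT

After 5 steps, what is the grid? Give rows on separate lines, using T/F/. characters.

Step 1: 3 trees catch fire, 1 burn out
  TTTTTT
  TTT.T.
  FTTTTT
  .F.T.T
  FTTTTT
  TTTTTT
Step 2: 4 trees catch fire, 3 burn out
  TTTTTT
  FTT.T.
  .FTTTT
  ...T.T
  .FTTTT
  FTTTTT
Step 3: 5 trees catch fire, 4 burn out
  FTTTTT
  .FT.T.
  ..FTTT
  ...T.T
  ..FTTT
  .FTTTT
Step 4: 5 trees catch fire, 5 burn out
  .FTTTT
  ..F.T.
  ...FTT
  ...T.T
  ...FTT
  ..FTTT
Step 5: 5 trees catch fire, 5 burn out
  ..FTTT
  ....T.
  ....FT
  ...F.T
  ....FT
  ...FTT

..FTTT
....T.
....FT
...F.T
....FT
...FTT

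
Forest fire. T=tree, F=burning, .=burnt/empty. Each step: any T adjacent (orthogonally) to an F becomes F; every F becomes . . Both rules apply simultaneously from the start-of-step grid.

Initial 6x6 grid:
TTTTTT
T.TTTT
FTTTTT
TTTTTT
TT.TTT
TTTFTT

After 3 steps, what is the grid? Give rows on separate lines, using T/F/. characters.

Step 1: 6 trees catch fire, 2 burn out
  TTTTTT
  F.TTTT
  .FTTTT
  FTTTTT
  TT.FTT
  TTF.FT
Step 2: 8 trees catch fire, 6 burn out
  FTTTTT
  ..TTTT
  ..FTTT
  .FTFTT
  FT..FT
  TF...F
Step 3: 8 trees catch fire, 8 burn out
  .FTTTT
  ..FTTT
  ...FTT
  ..F.FT
  .F...F
  F.....

.FTTTT
..FTTT
...FTT
..F.FT
.F...F
F.....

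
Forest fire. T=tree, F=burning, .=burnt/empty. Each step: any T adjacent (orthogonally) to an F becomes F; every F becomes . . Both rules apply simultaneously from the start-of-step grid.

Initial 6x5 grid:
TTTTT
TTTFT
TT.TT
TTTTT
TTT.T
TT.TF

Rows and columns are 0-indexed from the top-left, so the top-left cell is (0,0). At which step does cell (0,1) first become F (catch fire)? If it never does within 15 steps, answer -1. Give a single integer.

Step 1: cell (0,1)='T' (+6 fires, +2 burnt)
Step 2: cell (0,1)='T' (+6 fires, +6 burnt)
Step 3: cell (0,1)='F' (+4 fires, +6 burnt)
  -> target ignites at step 3
Step 4: cell (0,1)='.' (+4 fires, +4 burnt)
Step 5: cell (0,1)='.' (+2 fires, +4 burnt)
Step 6: cell (0,1)='.' (+2 fires, +2 burnt)
Step 7: cell (0,1)='.' (+1 fires, +2 burnt)
Step 8: cell (0,1)='.' (+0 fires, +1 burnt)
  fire out at step 8

3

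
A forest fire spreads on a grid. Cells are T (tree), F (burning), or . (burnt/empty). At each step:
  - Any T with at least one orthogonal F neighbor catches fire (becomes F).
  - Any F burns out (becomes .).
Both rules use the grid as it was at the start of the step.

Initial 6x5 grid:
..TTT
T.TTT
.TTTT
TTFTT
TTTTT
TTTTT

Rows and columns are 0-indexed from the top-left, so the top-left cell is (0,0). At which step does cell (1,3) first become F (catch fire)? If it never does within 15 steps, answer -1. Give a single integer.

Step 1: cell (1,3)='T' (+4 fires, +1 burnt)
Step 2: cell (1,3)='T' (+8 fires, +4 burnt)
Step 3: cell (1,3)='F' (+7 fires, +8 burnt)
  -> target ignites at step 3
Step 4: cell (1,3)='.' (+4 fires, +7 burnt)
Step 5: cell (1,3)='.' (+1 fires, +4 burnt)
Step 6: cell (1,3)='.' (+0 fires, +1 burnt)
  fire out at step 6

3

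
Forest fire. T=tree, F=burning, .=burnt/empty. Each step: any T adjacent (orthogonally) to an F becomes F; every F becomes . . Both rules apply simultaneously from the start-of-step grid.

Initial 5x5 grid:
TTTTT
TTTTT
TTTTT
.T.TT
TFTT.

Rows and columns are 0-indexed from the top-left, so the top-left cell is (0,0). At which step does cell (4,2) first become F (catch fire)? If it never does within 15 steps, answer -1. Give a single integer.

Step 1: cell (4,2)='F' (+3 fires, +1 burnt)
  -> target ignites at step 1
Step 2: cell (4,2)='.' (+2 fires, +3 burnt)
Step 3: cell (4,2)='.' (+4 fires, +2 burnt)
Step 4: cell (4,2)='.' (+5 fires, +4 burnt)
Step 5: cell (4,2)='.' (+4 fires, +5 burnt)
Step 6: cell (4,2)='.' (+2 fires, +4 burnt)
Step 7: cell (4,2)='.' (+1 fires, +2 burnt)
Step 8: cell (4,2)='.' (+0 fires, +1 burnt)
  fire out at step 8

1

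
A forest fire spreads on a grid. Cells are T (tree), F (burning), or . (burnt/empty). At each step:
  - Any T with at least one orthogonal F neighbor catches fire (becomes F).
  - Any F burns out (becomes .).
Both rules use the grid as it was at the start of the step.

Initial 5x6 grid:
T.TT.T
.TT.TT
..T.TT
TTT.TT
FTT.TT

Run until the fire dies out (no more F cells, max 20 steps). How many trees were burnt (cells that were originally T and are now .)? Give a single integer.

Answer: 10

Derivation:
Step 1: +2 fires, +1 burnt (F count now 2)
Step 2: +2 fires, +2 burnt (F count now 2)
Step 3: +1 fires, +2 burnt (F count now 1)
Step 4: +1 fires, +1 burnt (F count now 1)
Step 5: +1 fires, +1 burnt (F count now 1)
Step 6: +2 fires, +1 burnt (F count now 2)
Step 7: +1 fires, +2 burnt (F count now 1)
Step 8: +0 fires, +1 burnt (F count now 0)
Fire out after step 8
Initially T: 20, now '.': 20
Total burnt (originally-T cells now '.'): 10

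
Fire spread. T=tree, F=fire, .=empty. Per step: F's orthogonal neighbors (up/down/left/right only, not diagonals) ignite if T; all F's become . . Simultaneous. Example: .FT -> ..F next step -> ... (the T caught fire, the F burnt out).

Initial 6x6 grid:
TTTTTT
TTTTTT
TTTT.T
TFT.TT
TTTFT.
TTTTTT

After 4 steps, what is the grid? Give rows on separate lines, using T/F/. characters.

Step 1: 7 trees catch fire, 2 burn out
  TTTTTT
  TTTTTT
  TFTT.T
  F.F.TT
  TFF.F.
  TTTFTT
Step 2: 8 trees catch fire, 7 burn out
  TTTTTT
  TFTTTT
  F.FT.T
  ....FT
  F.....
  TFF.FT
Step 3: 7 trees catch fire, 8 burn out
  TFTTTT
  F.FTTT
  ...F.T
  .....F
  ......
  F....F
Step 4: 4 trees catch fire, 7 burn out
  F.FTTT
  ...FTT
  .....F
  ......
  ......
  ......

F.FTTT
...FTT
.....F
......
......
......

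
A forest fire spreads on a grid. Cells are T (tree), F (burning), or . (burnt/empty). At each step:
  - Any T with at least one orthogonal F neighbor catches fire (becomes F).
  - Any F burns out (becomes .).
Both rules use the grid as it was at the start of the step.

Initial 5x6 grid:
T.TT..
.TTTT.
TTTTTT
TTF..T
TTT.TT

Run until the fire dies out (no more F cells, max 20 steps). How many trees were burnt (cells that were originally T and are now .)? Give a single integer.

Answer: 20

Derivation:
Step 1: +3 fires, +1 burnt (F count now 3)
Step 2: +5 fires, +3 burnt (F count now 5)
Step 3: +6 fires, +5 burnt (F count now 6)
Step 4: +3 fires, +6 burnt (F count now 3)
Step 5: +1 fires, +3 burnt (F count now 1)
Step 6: +1 fires, +1 burnt (F count now 1)
Step 7: +1 fires, +1 burnt (F count now 1)
Step 8: +0 fires, +1 burnt (F count now 0)
Fire out after step 8
Initially T: 21, now '.': 29
Total burnt (originally-T cells now '.'): 20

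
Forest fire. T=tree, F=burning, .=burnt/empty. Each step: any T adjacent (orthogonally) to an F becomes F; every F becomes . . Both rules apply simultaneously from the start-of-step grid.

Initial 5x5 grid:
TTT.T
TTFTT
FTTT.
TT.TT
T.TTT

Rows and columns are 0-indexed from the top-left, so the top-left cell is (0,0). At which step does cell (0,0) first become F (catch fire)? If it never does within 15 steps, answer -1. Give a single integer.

Step 1: cell (0,0)='T' (+7 fires, +2 burnt)
Step 2: cell (0,0)='F' (+6 fires, +7 burnt)
  -> target ignites at step 2
Step 3: cell (0,0)='.' (+2 fires, +6 burnt)
Step 4: cell (0,0)='.' (+2 fires, +2 burnt)
Step 5: cell (0,0)='.' (+2 fires, +2 burnt)
Step 6: cell (0,0)='.' (+0 fires, +2 burnt)
  fire out at step 6

2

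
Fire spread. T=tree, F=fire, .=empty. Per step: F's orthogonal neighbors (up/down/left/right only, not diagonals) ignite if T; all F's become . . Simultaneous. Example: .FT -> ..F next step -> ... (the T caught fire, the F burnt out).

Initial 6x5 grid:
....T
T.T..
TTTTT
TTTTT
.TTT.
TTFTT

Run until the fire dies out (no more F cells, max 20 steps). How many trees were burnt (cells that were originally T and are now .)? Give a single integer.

Step 1: +3 fires, +1 burnt (F count now 3)
Step 2: +5 fires, +3 burnt (F count now 5)
Step 3: +3 fires, +5 burnt (F count now 3)
Step 4: +5 fires, +3 burnt (F count now 5)
Step 5: +2 fires, +5 burnt (F count now 2)
Step 6: +1 fires, +2 burnt (F count now 1)
Step 7: +0 fires, +1 burnt (F count now 0)
Fire out after step 7
Initially T: 20, now '.': 29
Total burnt (originally-T cells now '.'): 19

Answer: 19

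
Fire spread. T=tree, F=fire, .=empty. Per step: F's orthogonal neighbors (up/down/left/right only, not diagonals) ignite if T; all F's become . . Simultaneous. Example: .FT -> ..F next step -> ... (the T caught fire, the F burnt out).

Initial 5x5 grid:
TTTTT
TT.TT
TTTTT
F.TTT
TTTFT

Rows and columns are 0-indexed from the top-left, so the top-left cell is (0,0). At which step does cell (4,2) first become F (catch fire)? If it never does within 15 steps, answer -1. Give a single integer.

Step 1: cell (4,2)='F' (+5 fires, +2 burnt)
  -> target ignites at step 1
Step 2: cell (4,2)='.' (+6 fires, +5 burnt)
Step 3: cell (4,2)='.' (+5 fires, +6 burnt)
Step 4: cell (4,2)='.' (+3 fires, +5 burnt)
Step 5: cell (4,2)='.' (+2 fires, +3 burnt)
Step 6: cell (4,2)='.' (+0 fires, +2 burnt)
  fire out at step 6

1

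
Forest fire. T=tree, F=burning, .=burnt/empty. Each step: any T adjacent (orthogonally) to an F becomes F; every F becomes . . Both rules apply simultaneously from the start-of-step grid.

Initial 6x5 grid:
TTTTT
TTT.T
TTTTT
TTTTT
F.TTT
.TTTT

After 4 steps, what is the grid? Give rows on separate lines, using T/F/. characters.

Step 1: 1 trees catch fire, 1 burn out
  TTTTT
  TTT.T
  TTTTT
  FTTTT
  ..TTT
  .TTTT
Step 2: 2 trees catch fire, 1 burn out
  TTTTT
  TTT.T
  FTTTT
  .FTTT
  ..TTT
  .TTTT
Step 3: 3 trees catch fire, 2 burn out
  TTTTT
  FTT.T
  .FTTT
  ..FTT
  ..TTT
  .TTTT
Step 4: 5 trees catch fire, 3 burn out
  FTTTT
  .FT.T
  ..FTT
  ...FT
  ..FTT
  .TTTT

FTTTT
.FT.T
..FTT
...FT
..FTT
.TTTT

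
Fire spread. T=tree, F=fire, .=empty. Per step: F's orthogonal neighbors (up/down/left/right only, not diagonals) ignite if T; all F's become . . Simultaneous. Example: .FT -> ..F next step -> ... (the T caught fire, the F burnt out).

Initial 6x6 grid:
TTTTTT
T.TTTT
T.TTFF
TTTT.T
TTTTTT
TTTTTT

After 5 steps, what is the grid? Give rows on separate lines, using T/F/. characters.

Step 1: 4 trees catch fire, 2 burn out
  TTTTTT
  T.TTFF
  T.TF..
  TTTT.F
  TTTTTT
  TTTTTT
Step 2: 6 trees catch fire, 4 burn out
  TTTTFF
  T.TF..
  T.F...
  TTTF..
  TTTTTF
  TTTTTT
Step 3: 6 trees catch fire, 6 burn out
  TTTF..
  T.F...
  T.....
  TTF...
  TTTFF.
  TTTTTF
Step 4: 5 trees catch fire, 6 burn out
  TTF...
  T.....
  T.....
  TF....
  TTF...
  TTTFF.
Step 5: 4 trees catch fire, 5 burn out
  TF....
  T.....
  T.....
  F.....
  TF....
  TTF...

TF....
T.....
T.....
F.....
TF....
TTF...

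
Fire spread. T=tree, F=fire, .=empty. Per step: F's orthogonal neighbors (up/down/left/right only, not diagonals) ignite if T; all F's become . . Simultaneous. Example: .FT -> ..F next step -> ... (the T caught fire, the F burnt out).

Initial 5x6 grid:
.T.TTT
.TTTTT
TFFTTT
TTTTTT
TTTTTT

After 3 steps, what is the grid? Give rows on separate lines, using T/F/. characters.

Step 1: 6 trees catch fire, 2 burn out
  .T.TTT
  .FFTTT
  F..FTT
  TFFTTT
  TTTTTT
Step 2: 7 trees catch fire, 6 burn out
  .F.TTT
  ...FTT
  ....FT
  F..FTT
  TFFTTT
Step 3: 6 trees catch fire, 7 burn out
  ...FTT
  ....FT
  .....F
  ....FT
  F..FTT

...FTT
....FT
.....F
....FT
F..FTT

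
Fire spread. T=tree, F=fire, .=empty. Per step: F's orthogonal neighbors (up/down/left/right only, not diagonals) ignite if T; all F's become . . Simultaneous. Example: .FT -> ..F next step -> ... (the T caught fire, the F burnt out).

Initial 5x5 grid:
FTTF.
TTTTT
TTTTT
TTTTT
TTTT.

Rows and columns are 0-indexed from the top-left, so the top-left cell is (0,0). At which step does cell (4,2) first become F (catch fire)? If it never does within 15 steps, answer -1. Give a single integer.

Step 1: cell (4,2)='T' (+4 fires, +2 burnt)
Step 2: cell (4,2)='T' (+5 fires, +4 burnt)
Step 3: cell (4,2)='T' (+5 fires, +5 burnt)
Step 4: cell (4,2)='T' (+5 fires, +5 burnt)
Step 5: cell (4,2)='F' (+2 fires, +5 burnt)
  -> target ignites at step 5
Step 6: cell (4,2)='.' (+0 fires, +2 burnt)
  fire out at step 6

5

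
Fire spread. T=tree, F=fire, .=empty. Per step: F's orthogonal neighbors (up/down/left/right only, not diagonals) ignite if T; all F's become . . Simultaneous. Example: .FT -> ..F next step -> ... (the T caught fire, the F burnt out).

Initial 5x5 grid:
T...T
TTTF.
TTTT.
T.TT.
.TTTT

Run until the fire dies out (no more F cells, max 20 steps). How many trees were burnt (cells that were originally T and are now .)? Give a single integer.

Step 1: +2 fires, +1 burnt (F count now 2)
Step 2: +3 fires, +2 burnt (F count now 3)
Step 3: +4 fires, +3 burnt (F count now 4)
Step 4: +4 fires, +4 burnt (F count now 4)
Step 5: +2 fires, +4 burnt (F count now 2)
Step 6: +0 fires, +2 burnt (F count now 0)
Fire out after step 6
Initially T: 16, now '.': 24
Total burnt (originally-T cells now '.'): 15

Answer: 15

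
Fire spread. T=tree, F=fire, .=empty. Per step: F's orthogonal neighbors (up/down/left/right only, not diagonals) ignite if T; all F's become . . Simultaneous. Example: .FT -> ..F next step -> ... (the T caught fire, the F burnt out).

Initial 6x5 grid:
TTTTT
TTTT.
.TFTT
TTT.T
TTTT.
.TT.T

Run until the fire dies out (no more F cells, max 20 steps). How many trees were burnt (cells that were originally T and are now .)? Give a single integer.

Answer: 22

Derivation:
Step 1: +4 fires, +1 burnt (F count now 4)
Step 2: +6 fires, +4 burnt (F count now 6)
Step 3: +8 fires, +6 burnt (F count now 8)
Step 4: +4 fires, +8 burnt (F count now 4)
Step 5: +0 fires, +4 burnt (F count now 0)
Fire out after step 5
Initially T: 23, now '.': 29
Total burnt (originally-T cells now '.'): 22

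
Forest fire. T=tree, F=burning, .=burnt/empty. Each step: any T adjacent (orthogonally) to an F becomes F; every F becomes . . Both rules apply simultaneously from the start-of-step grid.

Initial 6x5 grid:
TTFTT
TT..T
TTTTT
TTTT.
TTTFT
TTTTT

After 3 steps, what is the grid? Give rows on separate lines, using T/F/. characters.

Step 1: 6 trees catch fire, 2 burn out
  TF.FT
  TT..T
  TTTTT
  TTTF.
  TTF.F
  TTTFT
Step 2: 8 trees catch fire, 6 burn out
  F...F
  TF..T
  TTTFT
  TTF..
  TF...
  TTF.F
Step 3: 8 trees catch fire, 8 burn out
  .....
  F...F
  TFF.F
  TF...
  F....
  TF...

.....
F...F
TFF.F
TF...
F....
TF...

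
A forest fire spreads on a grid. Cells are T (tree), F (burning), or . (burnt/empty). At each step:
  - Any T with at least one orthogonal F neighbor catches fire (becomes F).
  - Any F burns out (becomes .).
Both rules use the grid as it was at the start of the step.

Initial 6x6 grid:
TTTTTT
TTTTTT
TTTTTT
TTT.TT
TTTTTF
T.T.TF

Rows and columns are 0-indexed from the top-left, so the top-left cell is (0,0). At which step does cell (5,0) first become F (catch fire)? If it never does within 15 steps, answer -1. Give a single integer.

Step 1: cell (5,0)='T' (+3 fires, +2 burnt)
Step 2: cell (5,0)='T' (+3 fires, +3 burnt)
Step 3: cell (5,0)='T' (+3 fires, +3 burnt)
Step 4: cell (5,0)='T' (+6 fires, +3 burnt)
Step 5: cell (5,0)='T' (+5 fires, +6 burnt)
Step 6: cell (5,0)='F' (+5 fires, +5 burnt)
  -> target ignites at step 6
Step 7: cell (5,0)='.' (+3 fires, +5 burnt)
Step 8: cell (5,0)='.' (+2 fires, +3 burnt)
Step 9: cell (5,0)='.' (+1 fires, +2 burnt)
Step 10: cell (5,0)='.' (+0 fires, +1 burnt)
  fire out at step 10

6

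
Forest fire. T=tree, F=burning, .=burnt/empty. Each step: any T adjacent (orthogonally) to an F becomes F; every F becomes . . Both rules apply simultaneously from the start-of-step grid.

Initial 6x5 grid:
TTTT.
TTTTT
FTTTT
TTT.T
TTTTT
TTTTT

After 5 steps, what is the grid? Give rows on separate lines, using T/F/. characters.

Step 1: 3 trees catch fire, 1 burn out
  TTTT.
  FTTTT
  .FTTT
  FTT.T
  TTTTT
  TTTTT
Step 2: 5 trees catch fire, 3 burn out
  FTTT.
  .FTTT
  ..FTT
  .FT.T
  FTTTT
  TTTTT
Step 3: 6 trees catch fire, 5 burn out
  .FTT.
  ..FTT
  ...FT
  ..F.T
  .FTTT
  FTTTT
Step 4: 5 trees catch fire, 6 burn out
  ..FT.
  ...FT
  ....F
  ....T
  ..FTT
  .FTTT
Step 5: 5 trees catch fire, 5 burn out
  ...F.
  ....F
  .....
  ....F
  ...FT
  ..FTT

...F.
....F
.....
....F
...FT
..FTT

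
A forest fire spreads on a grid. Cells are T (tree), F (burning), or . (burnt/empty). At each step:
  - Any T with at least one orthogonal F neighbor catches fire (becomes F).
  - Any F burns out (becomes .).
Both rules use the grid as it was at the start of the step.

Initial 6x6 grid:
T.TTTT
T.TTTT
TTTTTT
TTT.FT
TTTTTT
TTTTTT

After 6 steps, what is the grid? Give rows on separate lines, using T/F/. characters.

Step 1: 3 trees catch fire, 1 burn out
  T.TTTT
  T.TTTT
  TTTTFT
  TTT..F
  TTTTFT
  TTTTTT
Step 2: 6 trees catch fire, 3 burn out
  T.TTTT
  T.TTFT
  TTTF.F
  TTT...
  TTTF.F
  TTTTFT
Step 3: 7 trees catch fire, 6 burn out
  T.TTFT
  T.TF.F
  TTF...
  TTT...
  TTF...
  TTTF.F
Step 4: 7 trees catch fire, 7 burn out
  T.TF.F
  T.F...
  TF....
  TTF...
  TF....
  TTF...
Step 5: 5 trees catch fire, 7 burn out
  T.F...
  T.....
  F.....
  TF....
  F.....
  TF....
Step 6: 3 trees catch fire, 5 burn out
  T.....
  F.....
  ......
  F.....
  ......
  F.....

T.....
F.....
......
F.....
......
F.....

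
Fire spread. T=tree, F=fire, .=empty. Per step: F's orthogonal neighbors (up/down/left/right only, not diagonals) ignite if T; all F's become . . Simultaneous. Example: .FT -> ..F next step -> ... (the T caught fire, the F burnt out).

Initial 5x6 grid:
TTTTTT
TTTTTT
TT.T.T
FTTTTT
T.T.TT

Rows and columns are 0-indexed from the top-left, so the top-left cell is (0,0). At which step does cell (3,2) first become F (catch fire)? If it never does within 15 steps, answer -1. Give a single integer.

Step 1: cell (3,2)='T' (+3 fires, +1 burnt)
Step 2: cell (3,2)='F' (+3 fires, +3 burnt)
  -> target ignites at step 2
Step 3: cell (3,2)='.' (+4 fires, +3 burnt)
Step 4: cell (3,2)='.' (+4 fires, +4 burnt)
Step 5: cell (3,2)='.' (+4 fires, +4 burnt)
Step 6: cell (3,2)='.' (+4 fires, +4 burnt)
Step 7: cell (3,2)='.' (+2 fires, +4 burnt)
Step 8: cell (3,2)='.' (+1 fires, +2 burnt)
Step 9: cell (3,2)='.' (+0 fires, +1 burnt)
  fire out at step 9

2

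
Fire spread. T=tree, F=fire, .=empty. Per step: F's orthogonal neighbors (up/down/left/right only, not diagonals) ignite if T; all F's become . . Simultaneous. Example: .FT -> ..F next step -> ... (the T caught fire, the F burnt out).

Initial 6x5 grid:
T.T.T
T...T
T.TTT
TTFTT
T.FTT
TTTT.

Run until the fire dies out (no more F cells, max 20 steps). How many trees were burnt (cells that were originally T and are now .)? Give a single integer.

Step 1: +5 fires, +2 burnt (F count now 5)
Step 2: +6 fires, +5 burnt (F count now 6)
Step 3: +4 fires, +6 burnt (F count now 4)
Step 4: +2 fires, +4 burnt (F count now 2)
Step 5: +2 fires, +2 burnt (F count now 2)
Step 6: +0 fires, +2 burnt (F count now 0)
Fire out after step 6
Initially T: 20, now '.': 29
Total burnt (originally-T cells now '.'): 19

Answer: 19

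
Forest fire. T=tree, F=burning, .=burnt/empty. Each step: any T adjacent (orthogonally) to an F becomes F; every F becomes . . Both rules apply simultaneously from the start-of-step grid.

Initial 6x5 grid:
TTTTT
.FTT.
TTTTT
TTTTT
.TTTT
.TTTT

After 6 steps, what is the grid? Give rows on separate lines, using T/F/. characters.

Step 1: 3 trees catch fire, 1 burn out
  TFTTT
  ..FT.
  TFTTT
  TTTTT
  .TTTT
  .TTTT
Step 2: 6 trees catch fire, 3 burn out
  F.FTT
  ...F.
  F.FTT
  TFTTT
  .TTTT
  .TTTT
Step 3: 5 trees catch fire, 6 burn out
  ...FT
  .....
  ...FT
  F.FTT
  .FTTT
  .TTTT
Step 4: 5 trees catch fire, 5 burn out
  ....F
  .....
  ....F
  ...FT
  ..FTT
  .FTTT
Step 5: 3 trees catch fire, 5 burn out
  .....
  .....
  .....
  ....F
  ...FT
  ..FTT
Step 6: 2 trees catch fire, 3 burn out
  .....
  .....
  .....
  .....
  ....F
  ...FT

.....
.....
.....
.....
....F
...FT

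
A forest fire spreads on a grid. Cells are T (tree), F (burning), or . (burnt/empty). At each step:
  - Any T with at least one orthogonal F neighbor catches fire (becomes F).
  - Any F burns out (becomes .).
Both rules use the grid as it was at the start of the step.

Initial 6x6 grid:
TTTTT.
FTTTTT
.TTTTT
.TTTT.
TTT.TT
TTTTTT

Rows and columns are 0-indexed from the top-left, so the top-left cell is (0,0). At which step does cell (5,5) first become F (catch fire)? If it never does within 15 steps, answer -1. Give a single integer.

Step 1: cell (5,5)='T' (+2 fires, +1 burnt)
Step 2: cell (5,5)='T' (+3 fires, +2 burnt)
Step 3: cell (5,5)='T' (+4 fires, +3 burnt)
Step 4: cell (5,5)='T' (+5 fires, +4 burnt)
Step 5: cell (5,5)='T' (+7 fires, +5 burnt)
Step 6: cell (5,5)='T' (+4 fires, +7 burnt)
Step 7: cell (5,5)='T' (+2 fires, +4 burnt)
Step 8: cell (5,5)='T' (+2 fires, +2 burnt)
Step 9: cell (5,5)='F' (+1 fires, +2 burnt)
  -> target ignites at step 9
Step 10: cell (5,5)='.' (+0 fires, +1 burnt)
  fire out at step 10

9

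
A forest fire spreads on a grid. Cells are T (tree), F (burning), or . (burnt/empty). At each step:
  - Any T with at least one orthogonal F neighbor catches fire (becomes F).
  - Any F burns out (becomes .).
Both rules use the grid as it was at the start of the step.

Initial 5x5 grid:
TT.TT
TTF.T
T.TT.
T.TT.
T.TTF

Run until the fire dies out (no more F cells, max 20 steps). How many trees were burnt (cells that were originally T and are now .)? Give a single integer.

Answer: 13

Derivation:
Step 1: +3 fires, +2 burnt (F count now 3)
Step 2: +6 fires, +3 burnt (F count now 6)
Step 3: +2 fires, +6 burnt (F count now 2)
Step 4: +1 fires, +2 burnt (F count now 1)
Step 5: +1 fires, +1 burnt (F count now 1)
Step 6: +0 fires, +1 burnt (F count now 0)
Fire out after step 6
Initially T: 16, now '.': 22
Total burnt (originally-T cells now '.'): 13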